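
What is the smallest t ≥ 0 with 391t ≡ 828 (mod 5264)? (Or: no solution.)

gcd(5264, 391) = 1.
1 divides 828, so solutions exist.
By Bézout, 391·(727) + 5264·(-54) = 1.
So 391·(727) ≡ 1 (mod 5264); multiply by 828: t ≡ 601956 (mod 5264).
Smallest nonnegative: t = 601956 mod 5264 = 1860.

1860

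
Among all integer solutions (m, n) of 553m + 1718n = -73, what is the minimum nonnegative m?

gcd(1718, 553):
  1718 = 3*553 + 59
  553 = 9*59 + 22
  59 = 2*22 + 15
  22 = 1*15 + 7
  15 = 2*7 + 1
  7 = 7*1
so gcd(1718, 553) = 1.
1 divides -73, so solutions exist.
Back-substitute for Bézout coefficients:
  1 = 15 - 2*7
  ... = 553*(-233) + 1718*(75)
Scale by -73/1 = -73: (m₀, n₀) = (17009, -5475).
General solution: m = 17009 + 1718t, n = -5475 - 553t for integer t.
m ≥ 0: smallest is 17009 mod 1718 = 1547 (at t = -9), with n = -498.

1547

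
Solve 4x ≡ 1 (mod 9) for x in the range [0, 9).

gcd(9, 4):
  9 = 2*4 + 1
  4 = 4*1
so gcd(9, 4) = 1.
Back-substitute for Bézout coefficients:
  1 = 9 - 2*4
  ... = 4*(-2) + 9*(1)
So 4*-2 ≡ 1 (mod 9), and -2 mod 9 = 7.

7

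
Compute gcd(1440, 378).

gcd(1440, 378):
  1440 = 3·378 + 306
  378 = 1·306 + 72
  306 = 4·72 + 18
  72 = 4·18
so gcd(1440, 378) = 18.

18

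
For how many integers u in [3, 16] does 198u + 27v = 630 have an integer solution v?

5

gcd(198, 27) = 9  (198 = 7·27 + 9, 27 = 3·9).
Back-substituting, 198·(1) + 27·(-7) = 9.
Scale by 70: particular solution (70, -490); reduce u mod 3: (1, 16).
General solution: u = 1 + 3t, v = 16 - 22t for integer t.
3 ≤ 1 + 3t ≤ 16 gives t ∈ [1, 5], which is 5 values.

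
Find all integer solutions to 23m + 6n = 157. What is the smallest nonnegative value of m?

gcd(23, 6) = 1.
1 divides 157, so solutions exist.
By Bézout, 23·(-1) + 6·(4) = 1.
Scale by 157/1 = 157: (m₀, n₀) = (-157, 628).
General solution: m = -157 + 6t, n = 628 - 23t for integer t.
m ≥ 0: smallest is -157 mod 6 = 5 (at t = 27), with n = 7.

5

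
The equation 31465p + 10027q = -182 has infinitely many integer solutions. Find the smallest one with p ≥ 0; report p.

4825

gcd(31465, 10027):
  31465 = 3·10027 + 1384
  10027 = 7·1384 + 339
  1384 = 4·339 + 28
  339 = 12·28 + 3
  28 = 9·3 + 1
  3 = 3·1
so gcd(31465, 10027) = 1.
1 divides -182, so solutions exist.
Back-substitute for Bézout coefficients:
  1 = 28 - 9·3
  ... = 31465·(3224) + 10027·(-10117)
Scale by -182/1 = -182: (p₀, q₀) = (-586768, 1841294).
General solution: p = -586768 + 10027t, q = 1841294 - 31465t for integer t.
p ≥ 0: smallest is -586768 mod 10027 = 4825 (at t = 59), with q = -15141.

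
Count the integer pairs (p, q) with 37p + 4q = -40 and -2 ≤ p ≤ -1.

0

gcd(37, 4) = 1  (37 = 9×4 + 1, 4 = 4×1).
Back-substituting, 37×(1) + 4×(-9) = 1.
Scale by -40: particular solution (-40, 360); reduce p mod 4: (0, -10).
General solution: p = 0 + 4t, q = -10 - 37t for integer t.
-2 ≤ 0 + 4t ≤ -1 gives t ∈ [0, -1], which is 0 values.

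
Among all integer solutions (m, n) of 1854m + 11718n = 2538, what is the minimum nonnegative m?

gcd(11718, 1854):
  11718 = 6*1854 + 594
  1854 = 3*594 + 72
  594 = 8*72 + 18
  72 = 4*18
so gcd(11718, 1854) = 18.
18 divides 2538, so solutions exist.
Back-substitute for Bézout coefficients:
  18 = 594 - 8*72
  ... = 1854*(-158) + 11718*(25)
Scale by 2538/18 = 141: (m₀, n₀) = (-22278, 3525).
General solution: m = -22278 + 651t, n = 3525 - 103t for integer t.
m ≥ 0: smallest is -22278 mod 651 = 507 (at t = 35), with n = -80.

507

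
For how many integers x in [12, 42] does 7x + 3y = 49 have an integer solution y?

10

gcd(7, 3):
  7 = 2*3 + 1
  3 = 3*1
so gcd(7, 3) = 1.
Back-substitute for Bézout coefficients:
  1 = 7 - 2*3
  ... = 7*(1) + 3*(-2)
Scale by 49: particular solution (49, -98); reduce x mod 3: (1, 14).
General solution: x = 1 + 3t, y = 14 - 7t for integer t.
12 ≤ 1 + 3t ≤ 42 gives t ∈ [4, 13], which is 10 values.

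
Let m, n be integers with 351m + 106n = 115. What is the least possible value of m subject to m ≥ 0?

gcd(351, 106) = 1.
1 divides 115, so solutions exist.
By Bézout, 351·(45) + 106·(-149) = 1.
Scale by 115/1 = 115: (m₀, n₀) = (5175, -17135).
General solution: m = 5175 + 106t, n = -17135 - 351t for integer t.
m ≥ 0: smallest is 5175 mod 106 = 87 (at t = -48), with n = -287.

87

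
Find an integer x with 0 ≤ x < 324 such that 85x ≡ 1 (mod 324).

gcd(324, 85):
  324 = 3×85 + 69
  85 = 1×69 + 16
  69 = 4×16 + 5
  16 = 3×5 + 1
  5 = 5×1
so gcd(324, 85) = 1.
Back-substitute for Bézout coefficients:
  1 = 16 - 3×5
  ... = 85×(61) + 324×(-16)
So 85×61 ≡ 1 (mod 324), and 61 mod 324 = 61.

61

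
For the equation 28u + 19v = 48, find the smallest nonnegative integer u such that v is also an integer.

18

gcd(28, 19):
  28 = 1×19 + 9
  19 = 2×9 + 1
  9 = 9×1
so gcd(28, 19) = 1.
1 divides 48, so solutions exist.
Back-substitute for Bézout coefficients:
  1 = 19 - 2×9
  ... = 28×(-2) + 19×(3)
Scale by 48/1 = 48: (u₀, v₀) = (-96, 144).
General solution: u = -96 + 19t, v = 144 - 28t for integer t.
u ≥ 0: smallest is -96 mod 19 = 18 (at t = 6), with v = -24.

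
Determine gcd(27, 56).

1

gcd(56, 27):
  56 = 2*27 + 2
  27 = 13*2 + 1
  2 = 2*1
so gcd(56, 27) = 1.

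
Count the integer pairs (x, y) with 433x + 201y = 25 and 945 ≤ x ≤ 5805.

gcd(433, 201):
  433 = 2*201 + 31
  201 = 6*31 + 15
  31 = 2*15 + 1
  15 = 15*1
so gcd(433, 201) = 1.
Back-substitute for Bézout coefficients:
  1 = 31 - 2*15
  ... = 433*(13) + 201*(-28)
Scale by 25: particular solution (325, -700); reduce x mod 201: (124, -267).
General solution: x = 124 + 201t, y = -267 - 433t for integer t.
945 ≤ 124 + 201t ≤ 5805 gives t ∈ [5, 28], which is 24 values.

24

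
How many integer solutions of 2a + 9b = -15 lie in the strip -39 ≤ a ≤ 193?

gcd(9, 2):
  9 = 4*2 + 1
  2 = 2*1
so gcd(9, 2) = 1.
Back-substitute for Bézout coefficients:
  1 = 9 - 4*2
  ... = 2*(-4) + 9*(1)
Scale by -15: particular solution (60, -15); reduce a mod 9: (6, -3).
General solution: a = 6 + 9t, b = -3 - 2t for integer t.
-39 ≤ 6 + 9t ≤ 193 gives t ∈ [-5, 20], which is 26 values.

26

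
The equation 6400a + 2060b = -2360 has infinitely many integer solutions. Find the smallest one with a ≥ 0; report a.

gcd(6400, 2060) = 20.
20 divides -2360, so solutions exist.
By Bézout, 6400×(-28) + 2060×(87) = 20.
Scale by -2360/20 = -118: (a₀, b₀) = (3304, -10266).
General solution: a = 3304 + 103t, b = -10266 - 320t for integer t.
a ≥ 0: smallest is 3304 mod 103 = 8 (at t = -32), with b = -26.

8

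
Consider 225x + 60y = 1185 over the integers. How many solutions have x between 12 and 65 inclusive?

gcd(225, 60):
  225 = 3*60 + 45
  60 = 1*45 + 15
  45 = 3*15
so gcd(225, 60) = 15.
Back-substitute for Bézout coefficients:
  15 = 60 - 1*45
  ... = 225*(-1) + 60*(4)
Scale by 79: particular solution (-79, 316); reduce x mod 4: (1, 16).
General solution: x = 1 + 4t, y = 16 - 15t for integer t.
12 ≤ 1 + 4t ≤ 65 gives t ∈ [3, 16], which is 14 values.

14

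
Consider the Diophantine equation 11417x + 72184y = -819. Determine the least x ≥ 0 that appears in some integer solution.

7157

gcd(72184, 11417):
  72184 = 6·11417 + 3682
  11417 = 3·3682 + 371
  3682 = 9·371 + 343
  371 = 1·343 + 28
  343 = 12·28 + 7
  28 = 4·7
so gcd(72184, 11417) = 7.
7 divides -819, so solutions exist.
Back-substitute for Bézout coefficients:
  7 = 343 - 12·28
  ... = 11417·(-2529) + 72184·(400)
Scale by -819/7 = -117: (x₀, y₀) = (295893, -46800).
General solution: x = 295893 + 10312t, y = -46800 - 1631t for integer t.
x ≥ 0: smallest is 295893 mod 10312 = 7157 (at t = -28), with y = -1132.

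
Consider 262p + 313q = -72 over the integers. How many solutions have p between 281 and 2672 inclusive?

gcd(313, 262) = 1.
By Bézout, 262·(135) + 313·(-113) = 1.
Particular solution: (296, -248).
General solution: p = 296 + 313t, q = -248 - 262t for integer t.
281 ≤ 296 + 313t ≤ 2672 gives t ∈ [0, 7], which is 8 values.

8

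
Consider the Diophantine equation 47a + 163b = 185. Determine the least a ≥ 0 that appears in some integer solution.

gcd(163, 47) = 1.
1 divides 185, so solutions exist.
By Bézout, 47·(-52) + 163·(15) = 1.
Scale by 185/1 = 185: (a₀, b₀) = (-9620, 2775).
General solution: a = -9620 + 163t, b = 2775 - 47t for integer t.
a ≥ 0: smallest is -9620 mod 163 = 160 (at t = 60), with b = -45.

160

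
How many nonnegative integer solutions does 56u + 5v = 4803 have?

17

gcd(56, 5) = 1.
By Bézout, 56·(1) + 5·(-11) = 1.
One solution: (3, 927).
General: u = 3 + 5t, v = 927 - 56t.
u ≥ 0 ⇒ t ≥ 0; v ≥ 0 ⇒ t ≤ 16. So t ∈ [0, 16]: 17 solutions.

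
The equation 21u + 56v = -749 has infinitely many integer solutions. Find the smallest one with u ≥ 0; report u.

gcd(56, 21) = 7  (56 = 2*21 + 14, 21 = 1*14 + 7, 14 = 2*7).
7 divides -749, so solutions exist.
Back-substituting, 21*(3) + 56*(-1) = 7.
Scale by -749/7 = -107: (u₀, v₀) = (-321, 107).
General solution: u = -321 + 8t, v = 107 - 3t for integer t.
u ≥ 0: smallest is -321 mod 8 = 7 (at t = 41), with v = -16.

7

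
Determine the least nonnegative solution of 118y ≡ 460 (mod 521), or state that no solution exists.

207

gcd(521, 118):
  521 = 4·118 + 49
  118 = 2·49 + 20
  49 = 2·20 + 9
  20 = 2·9 + 2
  9 = 4·2 + 1
  2 = 2·1
so gcd(521, 118) = 1.
1 divides 460, so solutions exist.
Back-substitute for Bézout coefficients:
  1 = 9 - 4·2
  ... = 118·(-234) + 521·(53)
So 118·(-234) ≡ 1 (mod 521); multiply by 460: y ≡ -107640 (mod 521).
Smallest nonnegative: y = -107640 mod 521 = 207.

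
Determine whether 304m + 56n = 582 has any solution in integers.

gcd(304, 56) = 8  (304 = 5*56 + 24, 56 = 2*24 + 8, 24 = 3*8).
8 does not divide 582 (remainder 6), so no integer solutions.

no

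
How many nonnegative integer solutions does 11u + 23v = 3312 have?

gcd(23, 11):
  23 = 2·11 + 1
  11 = 11·1
so gcd(23, 11) = 1.
Back-substitute for Bézout coefficients:
  1 = 23 - 2·11
  ... = 11·(-2) + 23·(1)
Scale by 3312: one solution is (-6624, 3312). Reduce u mod 23: (0, 144).
General: u = 0 + 23t, v = 144 - 11t.
u ≥ 0 ⇒ t ≥ 0; v ≥ 0 ⇒ t ≤ 13. So t ∈ [0, 13]: 14 solutions.

14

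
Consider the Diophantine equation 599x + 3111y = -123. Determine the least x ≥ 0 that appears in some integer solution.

gcd(3111, 599) = 1  (3111 = 5*599 + 116, 599 = 5*116 + 19, 116 = 6*19 + 2, 19 = 9*2 + 1, 2 = 2*1).
1 divides -123, so solutions exist.
Back-substituting, 599*(1475) + 3111*(-284) = 1.
Scale by -123/1 = -123: (x₀, y₀) = (-181425, 34932).
General solution: x = -181425 + 3111t, y = 34932 - 599t for integer t.
x ≥ 0: smallest is -181425 mod 3111 = 2124 (at t = 59), with y = -409.

2124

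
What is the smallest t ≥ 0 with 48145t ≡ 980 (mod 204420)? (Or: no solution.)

gcd(204420, 48145) = 5.
5 divides 980, so solutions exist.
By Bézout, 48145×(3125) + 204420×(-736) = 5.
So 48145×(3125) ≡ 5 (mod 204420); multiply by 196: t ≡ 612500 (mod 40884).
Smallest nonnegative: t = 612500 mod 40884 = 40124.

40124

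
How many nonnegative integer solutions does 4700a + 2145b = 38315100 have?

gcd(4700, 2145):
  4700 = 2·2145 + 410
  2145 = 5·410 + 95
  410 = 4·95 + 30
  95 = 3·30 + 5
  30 = 6·5
so gcd(4700, 2145) = 5.
Back-substitute for Bézout coefficients:
  5 = 95 - 3·30
  ... = 4700·(-68) + 2145·(149)
Scale by 7663020: one solution is (-521085360, 1141789980). Reduce a mod 429: (348, 17100).
General: a = 348 + 429t, b = 17100 - 940t.
a ≥ 0 ⇒ t ≥ 0; b ≥ 0 ⇒ t ≤ 18. So t ∈ [0, 18]: 19 solutions.

19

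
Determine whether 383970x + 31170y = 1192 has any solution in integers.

gcd(383970, 31170) = 30.
30 does not divide 1192 (remainder 22), so no integer solutions.

no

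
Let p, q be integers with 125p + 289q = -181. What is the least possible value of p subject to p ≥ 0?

gcd(289, 125):
  289 = 2·125 + 39
  125 = 3·39 + 8
  39 = 4·8 + 7
  8 = 1·7 + 1
  7 = 7·1
so gcd(289, 125) = 1.
1 divides -181, so solutions exist.
Back-substitute for Bézout coefficients:
  1 = 8 - 1·7
  ... = 125·(37) + 289·(-16)
Scale by -181/1 = -181: (p₀, q₀) = (-6697, 2896).
General solution: p = -6697 + 289t, q = 2896 - 125t for integer t.
p ≥ 0: smallest is -6697 mod 289 = 239 (at t = 24), with q = -104.

239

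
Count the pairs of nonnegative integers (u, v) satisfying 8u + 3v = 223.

9

gcd(8, 3) = 1  (8 = 2·3 + 2, 3 = 1·2 + 1, 2 = 2·1).
Back-substituting, 8·(-1) + 3·(3) = 1.
Scale by 223: one solution is (-223, 669). Reduce u mod 3: (2, 69).
General: u = 2 + 3t, v = 69 - 8t.
u ≥ 0 ⇒ t ≥ 0; v ≥ 0 ⇒ t ≤ 8. So t ∈ [0, 8]: 9 solutions.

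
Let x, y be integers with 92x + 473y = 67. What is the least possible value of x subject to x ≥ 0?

47

gcd(473, 92):
  473 = 5×92 + 13
  92 = 7×13 + 1
  13 = 13×1
so gcd(473, 92) = 1.
1 divides 67, so solutions exist.
Back-substitute for Bézout coefficients:
  1 = 92 - 7×13
  ... = 92×(36) + 473×(-7)
Scale by 67/1 = 67: (x₀, y₀) = (2412, -469).
General solution: x = 2412 + 473t, y = -469 - 92t for integer t.
x ≥ 0: smallest is 2412 mod 473 = 47 (at t = -5), with y = -9.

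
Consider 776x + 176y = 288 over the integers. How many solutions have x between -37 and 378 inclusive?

19

gcd(776, 176) = 8.
By Bézout, 776×(5) + 176×(-22) = 8.
Particular solution: (4, -16).
General solution: x = 4 + 22t, y = -16 - 97t for integer t.
-37 ≤ 4 + 22t ≤ 378 gives t ∈ [-1, 17], which is 19 values.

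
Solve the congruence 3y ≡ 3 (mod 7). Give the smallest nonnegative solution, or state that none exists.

1

gcd(7, 3) = 1  (7 = 2·3 + 1, 3 = 3·1).
1 divides 3, so solutions exist.
Back-substituting, 3·(-2) + 7·(1) = 1.
So 3·(-2) ≡ 1 (mod 7); multiply by 3: y ≡ -6 (mod 7).
Smallest nonnegative: y = -6 mod 7 = 1.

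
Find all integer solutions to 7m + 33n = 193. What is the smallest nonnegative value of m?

4

gcd(33, 7):
  33 = 4×7 + 5
  7 = 1×5 + 2
  5 = 2×2 + 1
  2 = 2×1
so gcd(33, 7) = 1.
1 divides 193, so solutions exist.
Back-substitute for Bézout coefficients:
  1 = 5 - 2×2
  ... = 7×(-14) + 33×(3)
Scale by 193/1 = 193: (m₀, n₀) = (-2702, 579).
General solution: m = -2702 + 33t, n = 579 - 7t for integer t.
m ≥ 0: smallest is -2702 mod 33 = 4 (at t = 82), with n = 5.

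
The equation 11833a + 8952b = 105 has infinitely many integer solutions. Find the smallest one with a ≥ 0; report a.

4953

gcd(11833, 8952) = 1.
1 divides 105, so solutions exist.
By Bézout, 11833×(985) + 8952×(-1302) = 1.
Scale by 105/1 = 105: (a₀, b₀) = (103425, -136710).
General solution: a = 103425 + 8952t, b = -136710 - 11833t for integer t.
a ≥ 0: smallest is 103425 mod 8952 = 4953 (at t = -11), with b = -6547.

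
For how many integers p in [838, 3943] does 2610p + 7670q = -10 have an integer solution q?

4

gcd(7670, 2610) = 10.
By Bézout, 2610·(144) + 7670·(-49) = 10.
Particular solution: (623, -212).
General solution: p = 623 + 767t, q = -212 - 261t for integer t.
838 ≤ 623 + 767t ≤ 3943 gives t ∈ [1, 4], which is 4 values.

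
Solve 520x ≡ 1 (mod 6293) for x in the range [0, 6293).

4393

gcd(6293, 520):
  6293 = 12×520 + 53
  520 = 9×53 + 43
  53 = 1×43 + 10
  43 = 4×10 + 3
  10 = 3×3 + 1
  3 = 3×1
so gcd(6293, 520) = 1.
Back-substitute for Bézout coefficients:
  1 = 10 - 3×3
  ... = 520×(-1900) + 6293×(157)
So 520×-1900 ≡ 1 (mod 6293), and -1900 mod 6293 = 4393.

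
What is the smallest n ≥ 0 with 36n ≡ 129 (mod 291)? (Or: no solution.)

gcd(291, 36) = 3  (291 = 8×36 + 3, 36 = 12×3).
3 divides 129, so solutions exist.
Back-substituting, 36×(-8) + 291×(1) = 3.
So 36×(-8) ≡ 3 (mod 291); multiply by 43: n ≡ -344 (mod 97).
Smallest nonnegative: n = -344 mod 97 = 44.

44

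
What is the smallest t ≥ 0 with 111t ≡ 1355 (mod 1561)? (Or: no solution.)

gcd(1561, 111) = 1.
1 divides 1355, so solutions exist.
By Bézout, 111×(-225) + 1561×(16) = 1.
So 111×(-225) ≡ 1 (mod 1561); multiply by 1355: t ≡ -304875 (mod 1561).
Smallest nonnegative: t = -304875 mod 1561 = 1081.

1081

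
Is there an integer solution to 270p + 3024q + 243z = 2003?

gcd(3024, 270) = 54.
gcd(54, 243) = 27.
27 does not divide 2003 (remainder 5), so no integer solutions.

no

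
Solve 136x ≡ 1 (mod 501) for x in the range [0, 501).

70

gcd(501, 136) = 1.
By Bézout, 136*(70) + 501*(-19) = 1.
So 136*70 ≡ 1 (mod 501), and 70 mod 501 = 70.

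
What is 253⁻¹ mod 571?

gcd(571, 253) = 1  (571 = 2×253 + 65, 253 = 3×65 + 58, 65 = 1×58 + 7, 58 = 8×7 + 2, 7 = 3×2 + 1, 2 = 2×1).
Back-substituting, 253×(-246) + 571×(109) = 1.
So 253×-246 ≡ 1 (mod 571), and -246 mod 571 = 325.

325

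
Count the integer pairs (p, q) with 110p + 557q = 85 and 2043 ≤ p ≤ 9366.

13

gcd(557, 110) = 1  (557 = 5*110 + 7, 110 = 15*7 + 5, 7 = 1*5 + 2, 5 = 2*2 + 1, 2 = 2*1).
Back-substituting, 110*(238) + 557*(-47) = 1.
Scale by 85: particular solution (20230, -3995); reduce p mod 557: (178, -35).
General solution: p = 178 + 557t, q = -35 - 110t for integer t.
2043 ≤ 178 + 557t ≤ 9366 gives t ∈ [4, 16], which is 13 values.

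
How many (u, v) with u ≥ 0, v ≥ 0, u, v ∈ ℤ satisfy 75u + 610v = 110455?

12

gcd(610, 75) = 5.
By Bézout, 75×(57) + 610×(-7) = 5.
One solution: (25, 178).
General: u = 25 + 122t, v = 178 - 15t.
u ≥ 0 ⇒ t ≥ 0; v ≥ 0 ⇒ t ≤ 11. So t ∈ [0, 11]: 12 solutions.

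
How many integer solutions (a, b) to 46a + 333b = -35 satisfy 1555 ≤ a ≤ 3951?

gcd(333, 46) = 1.
By Bézout, 46·(-152) + 333·(21) = 1.
Particular solution: (325, -45).
General solution: a = 325 + 333t, b = -45 - 46t for integer t.
1555 ≤ 325 + 333t ≤ 3951 gives t ∈ [4, 10], which is 7 values.

7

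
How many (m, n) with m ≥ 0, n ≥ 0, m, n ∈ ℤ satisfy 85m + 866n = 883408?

12

gcd(866, 85) = 1  (866 = 10·85 + 16, 85 = 5·16 + 5, 16 = 3·5 + 1, 5 = 5·1).
Back-substituting, 85·(-163) + 866·(16) = 1.
Scale by 883408: one solution is (-143995504, 14134528). Reduce m mod 866: (378, 983).
General: m = 378 + 866t, n = 983 - 85t.
m ≥ 0 ⇒ t ≥ 0; n ≥ 0 ⇒ t ≤ 11. So t ∈ [0, 11]: 12 solutions.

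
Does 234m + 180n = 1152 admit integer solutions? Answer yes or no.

gcd(234, 180) = 18.
18 divides 1152, so integer solutions exist.

yes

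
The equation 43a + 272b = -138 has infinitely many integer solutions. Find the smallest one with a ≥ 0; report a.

98

gcd(272, 43):
  272 = 6*43 + 14
  43 = 3*14 + 1
  14 = 14*1
so gcd(272, 43) = 1.
1 divides -138, so solutions exist.
Back-substitute for Bézout coefficients:
  1 = 43 - 3*14
  ... = 43*(19) + 272*(-3)
Scale by -138/1 = -138: (a₀, b₀) = (-2622, 414).
General solution: a = -2622 + 272t, b = 414 - 43t for integer t.
a ≥ 0: smallest is -2622 mod 272 = 98 (at t = 10), with b = -16.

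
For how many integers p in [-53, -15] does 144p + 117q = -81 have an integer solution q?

3

gcd(144, 117):
  144 = 1*117 + 27
  117 = 4*27 + 9
  27 = 3*9
so gcd(144, 117) = 9.
Back-substitute for Bézout coefficients:
  9 = 117 - 4*27
  ... = 144*(-4) + 117*(5)
Scale by -9: particular solution (36, -45); reduce p mod 13: (10, -13).
General solution: p = 10 + 13t, q = -13 - 16t for integer t.
-53 ≤ 10 + 13t ≤ -15 gives t ∈ [-4, -2], which is 3 values.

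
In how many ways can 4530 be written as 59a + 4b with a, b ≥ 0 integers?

19

gcd(59, 4):
  59 = 14·4 + 3
  4 = 1·3 + 1
  3 = 3·1
so gcd(59, 4) = 1.
Back-substitute for Bézout coefficients:
  1 = 4 - 1·3
  ... = 59·(-1) + 4·(15)
Scale by 4530: one solution is (-4530, 67950). Reduce a mod 4: (2, 1103).
General: a = 2 + 4t, b = 1103 - 59t.
a ≥ 0 ⇒ t ≥ 0; b ≥ 0 ⇒ t ≤ 18. So t ∈ [0, 18]: 19 solutions.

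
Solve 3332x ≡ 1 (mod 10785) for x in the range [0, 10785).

9008

gcd(10785, 3332):
  10785 = 3*3332 + 789
  3332 = 4*789 + 176
  789 = 4*176 + 85
  176 = 2*85 + 6
  85 = 14*6 + 1
  6 = 6*1
so gcd(10785, 3332) = 1.
Back-substitute for Bézout coefficients:
  1 = 85 - 14*6
  ... = 3332*(-1777) + 10785*(549)
So 3332*-1777 ≡ 1 (mod 10785), and -1777 mod 10785 = 9008.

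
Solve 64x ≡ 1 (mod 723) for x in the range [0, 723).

418

gcd(723, 64) = 1  (723 = 11×64 + 19, 64 = 3×19 + 7, 19 = 2×7 + 5, 7 = 1×5 + 2, 5 = 2×2 + 1, 2 = 2×1).
Back-substituting, 64×(-305) + 723×(27) = 1.
So 64×-305 ≡ 1 (mod 723), and -305 mod 723 = 418.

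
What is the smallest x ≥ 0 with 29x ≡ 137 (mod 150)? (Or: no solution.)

103

gcd(150, 29) = 1  (150 = 5*29 + 5, 29 = 5*5 + 4, 5 = 1*4 + 1, 4 = 4*1).
1 divides 137, so solutions exist.
Back-substituting, 29*(-31) + 150*(6) = 1.
So 29*(-31) ≡ 1 (mod 150); multiply by 137: x ≡ -4247 (mod 150).
Smallest nonnegative: x = -4247 mod 150 = 103.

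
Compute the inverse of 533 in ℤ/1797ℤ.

gcd(1797, 533):
  1797 = 3*533 + 198
  533 = 2*198 + 137
  198 = 1*137 + 61
  137 = 2*61 + 15
  61 = 4*15 + 1
  15 = 15*1
so gcd(1797, 533) = 1.
Back-substitute for Bézout coefficients:
  1 = 61 - 4*15
  ... = 533*(-118) + 1797*(35)
So 533*-118 ≡ 1 (mod 1797), and -118 mod 1797 = 1679.

1679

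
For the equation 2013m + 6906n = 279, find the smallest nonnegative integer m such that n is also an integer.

gcd(6906, 2013):
  6906 = 3×2013 + 867
  2013 = 2×867 + 279
  867 = 3×279 + 30
  279 = 9×30 + 9
  30 = 3×9 + 3
  9 = 3×3
so gcd(6906, 2013) = 3.
3 divides 279, so solutions exist.
Back-substitute for Bézout coefficients:
  3 = 30 - 3×9
  ... = 2013×(-693) + 6906×(202)
Scale by 279/3 = 93: (m₀, n₀) = (-64449, 18786).
General solution: m = -64449 + 2302t, n = 18786 - 671t for integer t.
m ≥ 0: smallest is -64449 mod 2302 = 7 (at t = 28), with n = -2.

7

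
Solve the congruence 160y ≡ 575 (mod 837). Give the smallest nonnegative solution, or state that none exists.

gcd(837, 160):
  837 = 5·160 + 37
  160 = 4·37 + 12
  37 = 3·12 + 1
  12 = 12·1
so gcd(837, 160) = 1.
1 divides 575, so solutions exist.
Back-substitute for Bézout coefficients:
  1 = 37 - 3·12
  ... = 160·(-68) + 837·(13)
So 160·(-68) ≡ 1 (mod 837); multiply by 575: y ≡ -39100 (mod 837).
Smallest nonnegative: y = -39100 mod 837 = 239.

239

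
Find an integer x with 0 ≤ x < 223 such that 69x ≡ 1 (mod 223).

181

gcd(223, 69):
  223 = 3×69 + 16
  69 = 4×16 + 5
  16 = 3×5 + 1
  5 = 5×1
so gcd(223, 69) = 1.
Back-substitute for Bézout coefficients:
  1 = 16 - 3×5
  ... = 69×(-42) + 223×(13)
So 69×-42 ≡ 1 (mod 223), and -42 mod 223 = 181.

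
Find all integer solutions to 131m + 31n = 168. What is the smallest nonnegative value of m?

24

gcd(131, 31) = 1  (131 = 4×31 + 7, 31 = 4×7 + 3, 7 = 2×3 + 1, 3 = 3×1).
1 divides 168, so solutions exist.
Back-substituting, 131×(9) + 31×(-38) = 1.
Scale by 168/1 = 168: (m₀, n₀) = (1512, -6384).
General solution: m = 1512 + 31t, n = -6384 - 131t for integer t.
m ≥ 0: smallest is 1512 mod 31 = 24 (at t = -48), with n = -96.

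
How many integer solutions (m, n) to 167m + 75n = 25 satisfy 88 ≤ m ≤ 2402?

gcd(167, 75):
  167 = 2*75 + 17
  75 = 4*17 + 7
  17 = 2*7 + 3
  7 = 2*3 + 1
  3 = 3*1
so gcd(167, 75) = 1.
Back-substitute for Bézout coefficients:
  1 = 7 - 2*3
  ... = 167*(-22) + 75*(49)
Scale by 25: particular solution (-550, 1225); reduce m mod 75: (50, -111).
General solution: m = 50 + 75t, n = -111 - 167t for integer t.
88 ≤ 50 + 75t ≤ 2402 gives t ∈ [1, 31], which is 31 values.

31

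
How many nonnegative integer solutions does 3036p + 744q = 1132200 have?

gcd(3036, 744) = 12.
By Bézout, 3036*(25) + 744*(-102) = 12.
One solution: (22, 1432).
General: p = 22 + 62t, q = 1432 - 253t.
p ≥ 0 ⇒ t ≥ 0; q ≥ 0 ⇒ t ≤ 5. So t ∈ [0, 5]: 6 solutions.

6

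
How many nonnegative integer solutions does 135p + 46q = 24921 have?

4

gcd(135, 46) = 1  (135 = 2*46 + 43, 46 = 1*43 + 3, 43 = 14*3 + 1, 3 = 3*1).
Back-substituting, 135*(15) + 46*(-44) = 1.
Scale by 24921: one solution is (373815, -1096524). Reduce p mod 46: (19, 486).
General: p = 19 + 46t, q = 486 - 135t.
p ≥ 0 ⇒ t ≥ 0; q ≥ 0 ⇒ t ≤ 3. So t ∈ [0, 3]: 4 solutions.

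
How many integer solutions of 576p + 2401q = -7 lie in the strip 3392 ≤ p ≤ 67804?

gcd(2401, 576) = 1  (2401 = 4·576 + 97, 576 = 5·97 + 91, 97 = 1·91 + 6, 91 = 15·6 + 1, 6 = 6·1).
Back-substituting, 576·(396) + 2401·(-95) = 1.
Scale by -7: particular solution (-2772, 665); reduce p mod 2401: (2030, -487).
General solution: p = 2030 + 2401t, q = -487 - 576t for integer t.
3392 ≤ 2030 + 2401t ≤ 67804 gives t ∈ [1, 27], which is 27 values.

27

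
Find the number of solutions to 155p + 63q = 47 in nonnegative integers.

gcd(155, 63) = 1  (155 = 2×63 + 29, 63 = 2×29 + 5, 29 = 5×5 + 4, 5 = 1×4 + 1, 4 = 4×1).
Back-substituting, 155×(-13) + 63×(32) = 1.
Scale by 47: one solution is (-611, 1504). Reduce p mod 63: (19, -46).
General: p = 19 + 63t, q = -46 - 155t.
p ≥ 0 ⇒ t ≥ 0; q ≥ 0 ⇒ t ≤ -1. So t ∈ [0, -1]: 0 solutions.

0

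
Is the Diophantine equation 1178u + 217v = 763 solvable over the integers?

no

gcd(1178, 217):
  1178 = 5·217 + 93
  217 = 2·93 + 31
  93 = 3·31
so gcd(1178, 217) = 31.
31 does not divide 763 (remainder 19), so no integer solutions.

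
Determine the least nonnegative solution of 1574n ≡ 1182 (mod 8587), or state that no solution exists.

3405

gcd(8587, 1574):
  8587 = 5×1574 + 717
  1574 = 2×717 + 140
  717 = 5×140 + 17
  140 = 8×17 + 4
  17 = 4×4 + 1
  4 = 4×1
so gcd(8587, 1574) = 1.
1 divides 1182, so solutions exist.
Back-substitute for Bézout coefficients:
  1 = 17 - 4×4
  ... = 1574×(-2024) + 8587×(371)
So 1574×(-2024) ≡ 1 (mod 8587); multiply by 1182: n ≡ -2392368 (mod 8587).
Smallest nonnegative: n = -2392368 mod 8587 = 3405.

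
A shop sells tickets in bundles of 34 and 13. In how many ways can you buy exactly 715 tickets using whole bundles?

2

Need nonnegative integers with 34j + 13k = 715.
gcd(34, 13) = 1, and 34·(5) + 13·(-13) = 1.
So (j₀, k₀) = (3575, -9295); general j = 3575 + 13t, k = -9295 - 34t.
j ≥ 0 ⇒ t ≥ -275; k ≥ 0 ⇒ t ≤ -274. That's 2 values of t.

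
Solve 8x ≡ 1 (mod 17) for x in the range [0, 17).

gcd(17, 8) = 1.
By Bézout, 8*(-2) + 17*(1) = 1.
So 8*-2 ≡ 1 (mod 17), and -2 mod 17 = 15.

15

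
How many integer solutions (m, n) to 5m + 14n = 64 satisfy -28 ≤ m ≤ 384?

29

gcd(14, 5) = 1.
By Bézout, 5·(3) + 14·(-1) = 1.
Particular solution: (10, 1).
General solution: m = 10 + 14t, n = 1 - 5t for integer t.
-28 ≤ 10 + 14t ≤ 384 gives t ∈ [-2, 26], which is 29 values.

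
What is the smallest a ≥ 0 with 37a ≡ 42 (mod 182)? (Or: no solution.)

gcd(182, 37) = 1.
1 divides 42, so solutions exist.
By Bézout, 37*(-59) + 182*(12) = 1.
So 37*(-59) ≡ 1 (mod 182); multiply by 42: a ≡ -2478 (mod 182).
Smallest nonnegative: a = -2478 mod 182 = 70.

70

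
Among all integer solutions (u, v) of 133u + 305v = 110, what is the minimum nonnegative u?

gcd(305, 133) = 1.
1 divides 110, so solutions exist.
By Bézout, 133*(-133) + 305*(58) = 1.
Scale by 110/1 = 110: (u₀, v₀) = (-14630, 6380).
General solution: u = -14630 + 305t, v = 6380 - 133t for integer t.
u ≥ 0: smallest is -14630 mod 305 = 10 (at t = 48), with v = -4.

10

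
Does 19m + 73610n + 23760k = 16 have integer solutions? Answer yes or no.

yes

gcd(73610, 19) = 1.
gcd(1, 23760) = 1.
1 divides 16, so integer solutions exist.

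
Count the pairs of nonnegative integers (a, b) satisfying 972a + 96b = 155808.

gcd(972, 96):
  972 = 10×96 + 12
  96 = 8×12
so gcd(972, 96) = 12.
Back-substitute for Bézout coefficients:
  12 = 972 - 10×96
  ... = 972×(1) + 96×(-10)
Scale by 12984: one solution is (12984, -129840). Reduce a mod 8: (0, 1623).
General: a = 0 + 8t, b = 1623 - 81t.
a ≥ 0 ⇒ t ≥ 0; b ≥ 0 ⇒ t ≤ 20. So t ∈ [0, 20]: 21 solutions.

21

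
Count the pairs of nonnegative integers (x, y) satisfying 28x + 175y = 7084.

gcd(175, 28) = 7.
By Bézout, 28*(-6) + 175*(1) = 7.
One solution: (3, 40).
General: x = 3 + 25t, y = 40 - 4t.
x ≥ 0 ⇒ t ≥ 0; y ≥ 0 ⇒ t ≤ 10. So t ∈ [0, 10]: 11 solutions.

11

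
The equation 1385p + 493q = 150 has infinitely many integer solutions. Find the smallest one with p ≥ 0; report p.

397

gcd(1385, 493) = 1  (1385 = 2·493 + 399, 493 = 1·399 + 94, 399 = 4·94 + 23, 94 = 4·23 + 2, 23 = 11·2 + 1, 2 = 2·1).
1 divides 150, so solutions exist.
Back-substituting, 1385·(236) + 493·(-663) = 1.
Scale by 150/1 = 150: (p₀, q₀) = (35400, -99450).
General solution: p = 35400 + 493t, q = -99450 - 1385t for integer t.
p ≥ 0: smallest is 35400 mod 493 = 397 (at t = -71), with q = -1115.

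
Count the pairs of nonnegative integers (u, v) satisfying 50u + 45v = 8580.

19

gcd(50, 45) = 5.
By Bézout, 50·(1) + 45·(-1) = 5.
One solution: (6, 184).
General: u = 6 + 9t, v = 184 - 10t.
u ≥ 0 ⇒ t ≥ 0; v ≥ 0 ⇒ t ≤ 18. So t ∈ [0, 18]: 19 solutions.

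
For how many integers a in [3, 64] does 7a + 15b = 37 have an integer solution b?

gcd(15, 7) = 1.
By Bézout, 7×(-2) + 15×(1) = 1.
Particular solution: (1, 2).
General solution: a = 1 + 15t, b = 2 - 7t for integer t.
3 ≤ 1 + 15t ≤ 64 gives t ∈ [1, 4], which is 4 values.

4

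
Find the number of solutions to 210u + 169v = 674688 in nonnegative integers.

gcd(210, 169):
  210 = 1×169 + 41
  169 = 4×41 + 5
  41 = 8×5 + 1
  5 = 5×1
so gcd(210, 169) = 1.
Back-substitute for Bézout coefficients:
  1 = 41 - 8×5
  ... = 210×(33) + 169×(-41)
Scale by 674688: one solution is (22264704, -27662208). Reduce u mod 169: (137, 3822).
General: u = 137 + 169t, v = 3822 - 210t.
u ≥ 0 ⇒ t ≥ 0; v ≥ 0 ⇒ t ≤ 18. So t ∈ [0, 18]: 19 solutions.

19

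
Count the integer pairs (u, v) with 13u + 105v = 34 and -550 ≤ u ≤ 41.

5

gcd(105, 13):
  105 = 8×13 + 1
  13 = 13×1
so gcd(105, 13) = 1.
Back-substitute for Bézout coefficients:
  1 = 105 - 8×13
  ... = 13×(-8) + 105×(1)
Scale by 34: particular solution (-272, 34); reduce u mod 105: (43, -5).
General solution: u = 43 + 105t, v = -5 - 13t for integer t.
-550 ≤ 43 + 105t ≤ 41 gives t ∈ [-5, -1], which is 5 values.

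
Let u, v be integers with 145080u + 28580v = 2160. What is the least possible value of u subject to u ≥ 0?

gcd(145080, 28580) = 20  (145080 = 5·28580 + 2180, 28580 = 13·2180 + 240, 2180 = 9·240 + 20, 240 = 12·20).
20 divides 2160, so solutions exist.
Back-substituting, 145080·(118) + 28580·(-599) = 20.
Scale by 2160/20 = 108: (u₀, v₀) = (12744, -64692).
General solution: u = 12744 + 1429t, v = -64692 - 7254t for integer t.
u ≥ 0: smallest is 12744 mod 1429 = 1312 (at t = -8), with v = -6660.

1312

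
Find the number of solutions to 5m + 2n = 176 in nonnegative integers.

18

gcd(5, 2) = 1  (5 = 2×2 + 1, 2 = 2×1).
Back-substituting, 5×(1) + 2×(-2) = 1.
Scale by 176: one solution is (176, -352). Reduce m mod 2: (0, 88).
General: m = 0 + 2t, n = 88 - 5t.
m ≥ 0 ⇒ t ≥ 0; n ≥ 0 ⇒ t ≤ 17. So t ∈ [0, 17]: 18 solutions.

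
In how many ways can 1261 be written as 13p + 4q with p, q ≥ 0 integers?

gcd(13, 4) = 1.
By Bézout, 13×(1) + 4×(-3) = 1.
One solution: (1, 312).
General: p = 1 + 4t, q = 312 - 13t.
p ≥ 0 ⇒ t ≥ 0; q ≥ 0 ⇒ t ≤ 24. So t ∈ [0, 24]: 25 solutions.

25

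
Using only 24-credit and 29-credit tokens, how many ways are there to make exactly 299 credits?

Need nonnegative integers with 24j + 29k = 299.
gcd(24, 29) = 1, and 24·(-6) + 29·(5) = 1.
So (j₀, k₀) = (-1794, 1495); general j = -1794 + 29t, k = 1495 - 24t.
j ≥ 0 ⇒ t ≥ 62; k ≥ 0 ⇒ t ≤ 62. That's 1 value of t.

1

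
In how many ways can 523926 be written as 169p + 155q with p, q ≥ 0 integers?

gcd(169, 155) = 1.
By Bézout, 169·(-11) + 155·(12) = 1.
One solution: (24, 3354).
General: p = 24 + 155t, q = 3354 - 169t.
p ≥ 0 ⇒ t ≥ 0; q ≥ 0 ⇒ t ≤ 19. So t ∈ [0, 19]: 20 solutions.

20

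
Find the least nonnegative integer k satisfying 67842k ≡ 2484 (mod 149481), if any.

gcd(149481, 67842):
  149481 = 2×67842 + 13797
  67842 = 4×13797 + 12654
  13797 = 1×12654 + 1143
  12654 = 11×1143 + 81
  1143 = 14×81 + 9
  81 = 9×9
so gcd(149481, 67842) = 9.
9 divides 2484, so solutions exist.
Back-substitute for Bézout coefficients:
  9 = 1143 - 14×81
  ... = 67842×(-1831) + 149481×(831)
So 67842×(-1831) ≡ 9 (mod 149481); multiply by 276: k ≡ -505356 (mod 16609).
Smallest nonnegative: k = -505356 mod 16609 = 9523.

9523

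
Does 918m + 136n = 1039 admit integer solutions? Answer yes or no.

gcd(918, 136) = 34  (918 = 6*136 + 102, 136 = 1*102 + 34, 102 = 3*34).
34 does not divide 1039 (remainder 19), so no integer solutions.

no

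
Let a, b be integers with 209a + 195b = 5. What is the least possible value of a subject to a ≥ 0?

gcd(209, 195):
  209 = 1*195 + 14
  195 = 13*14 + 13
  14 = 1*13 + 1
  13 = 13*1
so gcd(209, 195) = 1.
1 divides 5, so solutions exist.
Back-substitute for Bézout coefficients:
  1 = 14 - 1*13
  ... = 209*(14) + 195*(-15)
Scale by 5/1 = 5: (a₀, b₀) = (70, -75).
General solution: a = 70 + 195t, b = -75 - 209t for integer t.
a ≥ 0: smallest is 70 mod 195 = 70 (at t = 0), with b = -75.

70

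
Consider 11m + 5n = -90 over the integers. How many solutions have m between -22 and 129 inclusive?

gcd(11, 5):
  11 = 2·5 + 1
  5 = 5·1
so gcd(11, 5) = 1.
Back-substitute for Bézout coefficients:
  1 = 11 - 2·5
  ... = 11·(1) + 5·(-2)
Scale by -90: particular solution (-90, 180); reduce m mod 5: (0, -18).
General solution: m = 0 + 5t, n = -18 - 11t for integer t.
-22 ≤ 0 + 5t ≤ 129 gives t ∈ [-4, 25], which is 30 values.

30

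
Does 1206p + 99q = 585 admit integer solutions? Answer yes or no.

gcd(1206, 99) = 9  (1206 = 12×99 + 18, 99 = 5×18 + 9, 18 = 2×9).
9 divides 585, so integer solutions exist.

yes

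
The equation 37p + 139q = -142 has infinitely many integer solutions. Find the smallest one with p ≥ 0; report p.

gcd(139, 37):
  139 = 3*37 + 28
  37 = 1*28 + 9
  28 = 3*9 + 1
  9 = 9*1
so gcd(139, 37) = 1.
1 divides -142, so solutions exist.
Back-substitute for Bézout coefficients:
  1 = 28 - 3*9
  ... = 37*(-15) + 139*(4)
Scale by -142/1 = -142: (p₀, q₀) = (2130, -568).
General solution: p = 2130 + 139t, q = -568 - 37t for integer t.
p ≥ 0: smallest is 2130 mod 139 = 45 (at t = -15), with q = -13.

45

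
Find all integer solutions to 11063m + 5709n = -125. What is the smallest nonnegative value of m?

gcd(11063, 5709) = 1  (11063 = 1×5709 + 5354, 5709 = 1×5354 + 355, 5354 = 15×355 + 29, 355 = 12×29 + 7, 29 = 4×7 + 1, 7 = 7×1).
1 divides -125, so solutions exist.
Back-substituting, 11063×(788) + 5709×(-1527) = 1.
Scale by -125/1 = -125: (m₀, n₀) = (-98500, 190875).
General solution: m = -98500 + 5709t, n = 190875 - 11063t for integer t.
m ≥ 0: smallest is -98500 mod 5709 = 4262 (at t = 18), with n = -8259.

4262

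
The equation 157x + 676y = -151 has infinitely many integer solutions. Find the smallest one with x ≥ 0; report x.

421

gcd(676, 157) = 1  (676 = 4*157 + 48, 157 = 3*48 + 13, 48 = 3*13 + 9, 13 = 1*9 + 4, 9 = 2*4 + 1, 4 = 4*1).
1 divides -151, so solutions exist.
Back-substituting, 157*(-155) + 676*(36) = 1.
Scale by -151/1 = -151: (x₀, y₀) = (23405, -5436).
General solution: x = 23405 + 676t, y = -5436 - 157t for integer t.
x ≥ 0: smallest is 23405 mod 676 = 421 (at t = -34), with y = -98.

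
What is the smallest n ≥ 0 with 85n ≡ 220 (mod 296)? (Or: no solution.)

20

gcd(296, 85) = 1  (296 = 3·85 + 41, 85 = 2·41 + 3, 41 = 13·3 + 2, 3 = 1·2 + 1, 2 = 2·1).
1 divides 220, so solutions exist.
Back-substituting, 85·(101) + 296·(-29) = 1.
So 85·(101) ≡ 1 (mod 296); multiply by 220: n ≡ 22220 (mod 296).
Smallest nonnegative: n = 22220 mod 296 = 20.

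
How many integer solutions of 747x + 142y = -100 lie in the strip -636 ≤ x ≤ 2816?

gcd(747, 142) = 1.
By Bézout, 747×(-23) + 142×(121) = 1.
Particular solution: (28, -148).
General solution: x = 28 + 142t, y = -148 - 747t for integer t.
-636 ≤ 28 + 142t ≤ 2816 gives t ∈ [-4, 19], which is 24 values.

24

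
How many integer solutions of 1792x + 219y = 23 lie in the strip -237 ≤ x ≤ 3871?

19

gcd(1792, 219) = 1  (1792 = 8×219 + 40, 219 = 5×40 + 19, 40 = 2×19 + 2, 19 = 9×2 + 1, 2 = 2×1).
Back-substituting, 1792×(-104) + 219×(851) = 1.
Scale by 23: particular solution (-2392, 19573); reduce x mod 219: (17, -139).
General solution: x = 17 + 219t, y = -139 - 1792t for integer t.
-237 ≤ 17 + 219t ≤ 3871 gives t ∈ [-1, 17], which is 19 values.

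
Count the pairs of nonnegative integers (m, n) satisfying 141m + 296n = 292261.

7

gcd(296, 141) = 1.
By Bézout, 141·(21) + 296·(-10) = 1.
One solution: (217, 884).
General: m = 217 + 296t, n = 884 - 141t.
m ≥ 0 ⇒ t ≥ 0; n ≥ 0 ⇒ t ≤ 6. So t ∈ [0, 6]: 7 solutions.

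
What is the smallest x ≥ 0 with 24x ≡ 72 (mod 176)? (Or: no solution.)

3

gcd(176, 24) = 8  (176 = 7×24 + 8, 24 = 3×8).
8 divides 72, so solutions exist.
Back-substituting, 24×(-7) + 176×(1) = 8.
So 24×(-7) ≡ 8 (mod 176); multiply by 9: x ≡ -63 (mod 22).
Smallest nonnegative: x = -63 mod 22 = 3.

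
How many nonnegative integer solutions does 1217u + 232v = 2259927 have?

8

gcd(1217, 232) = 1  (1217 = 5*232 + 57, 232 = 4*57 + 4, 57 = 14*4 + 1, 4 = 4*1).
Back-substituting, 1217*(57) + 232*(-299) = 1.
Scale by 2259927: one solution is (128815839, -675718173). Reduce u mod 232: (159, 8907).
General: u = 159 + 232t, v = 8907 - 1217t.
u ≥ 0 ⇒ t ≥ 0; v ≥ 0 ⇒ t ≤ 7. So t ∈ [0, 7]: 8 solutions.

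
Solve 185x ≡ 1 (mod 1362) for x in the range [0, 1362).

gcd(1362, 185):
  1362 = 7*185 + 67
  185 = 2*67 + 51
  67 = 1*51 + 16
  51 = 3*16 + 3
  16 = 5*3 + 1
  3 = 3*1
so gcd(1362, 185) = 1.
Back-substitute for Bézout coefficients:
  1 = 16 - 5*3
  ... = 185*(-427) + 1362*(58)
So 185*-427 ≡ 1 (mod 1362), and -427 mod 1362 = 935.

935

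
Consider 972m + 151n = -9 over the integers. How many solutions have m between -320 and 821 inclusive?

8

gcd(972, 151) = 1  (972 = 6·151 + 66, 151 = 2·66 + 19, 66 = 3·19 + 9, 19 = 2·9 + 1, 9 = 9·1).
Back-substituting, 972·(-16) + 151·(103) = 1.
Scale by -9: particular solution (144, -927); reduce m mod 151: (144, -927).
General solution: m = 144 + 151t, n = -927 - 972t for integer t.
-320 ≤ 144 + 151t ≤ 821 gives t ∈ [-3, 4], which is 8 values.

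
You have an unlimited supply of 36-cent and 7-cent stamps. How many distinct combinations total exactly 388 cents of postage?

Need nonnegative integers with 36j + 7k = 388.
gcd(36, 7) = 1, and 36·(1) + 7·(-5) = 1.
So (j₀, k₀) = (388, -1940); general j = 388 + 7t, k = -1940 - 36t.
j ≥ 0 ⇒ t ≥ -55; k ≥ 0 ⇒ t ≤ -54. That's 2 values of t.

2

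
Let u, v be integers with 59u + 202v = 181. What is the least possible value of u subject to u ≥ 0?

51

gcd(202, 59) = 1  (202 = 3*59 + 25, 59 = 2*25 + 9, 25 = 2*9 + 7, 9 = 1*7 + 2, 7 = 3*2 + 1, 2 = 2*1).
1 divides 181, so solutions exist.
Back-substituting, 59*(-89) + 202*(26) = 1.
Scale by 181/1 = 181: (u₀, v₀) = (-16109, 4706).
General solution: u = -16109 + 202t, v = 4706 - 59t for integer t.
u ≥ 0: smallest is -16109 mod 202 = 51 (at t = 80), with v = -14.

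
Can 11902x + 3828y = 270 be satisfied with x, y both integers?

no

gcd(11902, 3828) = 22.
22 does not divide 270 (remainder 6), so no integer solutions.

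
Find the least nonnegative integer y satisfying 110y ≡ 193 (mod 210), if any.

gcd(210, 110) = 10.
10 does not divide 193, so the congruence has no solution.

no solution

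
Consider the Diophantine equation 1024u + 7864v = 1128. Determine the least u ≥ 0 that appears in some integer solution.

531

gcd(7864, 1024):
  7864 = 7×1024 + 696
  1024 = 1×696 + 328
  696 = 2×328 + 40
  328 = 8×40 + 8
  40 = 5×8
so gcd(7864, 1024) = 8.
8 divides 1128, so solutions exist.
Back-substitute for Bézout coefficients:
  8 = 328 - 8×40
  ... = 1024×(192) + 7864×(-25)
Scale by 1128/8 = 141: (u₀, v₀) = (27072, -3525).
General solution: u = 27072 + 983t, v = -3525 - 128t for integer t.
u ≥ 0: smallest is 27072 mod 983 = 531 (at t = -27), with v = -69.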